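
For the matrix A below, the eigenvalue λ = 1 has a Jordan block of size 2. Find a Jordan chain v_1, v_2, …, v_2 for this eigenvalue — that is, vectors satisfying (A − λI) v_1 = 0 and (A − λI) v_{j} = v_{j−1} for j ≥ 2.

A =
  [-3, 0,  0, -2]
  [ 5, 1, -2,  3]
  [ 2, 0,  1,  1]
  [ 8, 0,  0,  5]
A Jordan chain for λ = 1 of length 2:
v_1 = (-4, 5, 2, 8)ᵀ
v_2 = (1, 0, 0, 0)ᵀ

Let N = A − (1)·I. We want v_2 with N^2 v_2 = 0 but N^1 v_2 ≠ 0; then v_{j-1} := N · v_j for j = 2, …, 2.

Pick v_2 = (1, 0, 0, 0)ᵀ.
Then v_1 = N · v_2 = (-4, 5, 2, 8)ᵀ.

Sanity check: (A − (1)·I) v_1 = (0, 0, 0, 0)ᵀ = 0. ✓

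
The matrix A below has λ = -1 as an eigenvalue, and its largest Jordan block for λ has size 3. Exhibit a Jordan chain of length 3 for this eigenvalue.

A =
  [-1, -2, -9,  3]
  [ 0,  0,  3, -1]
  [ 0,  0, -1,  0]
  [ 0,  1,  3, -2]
A Jordan chain for λ = -1 of length 3:
v_1 = (1, 0, 0, 0)ᵀ
v_2 = (-2, 1, 0, 1)ᵀ
v_3 = (0, 1, 0, 0)ᵀ

Let N = A − (-1)·I. We want v_3 with N^3 v_3 = 0 but N^2 v_3 ≠ 0; then v_{j-1} := N · v_j for j = 3, …, 2.

Pick v_3 = (0, 1, 0, 0)ᵀ.
Then v_2 = N · v_3 = (-2, 1, 0, 1)ᵀ.
Then v_1 = N · v_2 = (1, 0, 0, 0)ᵀ.

Sanity check: (A − (-1)·I) v_1 = (0, 0, 0, 0)ᵀ = 0. ✓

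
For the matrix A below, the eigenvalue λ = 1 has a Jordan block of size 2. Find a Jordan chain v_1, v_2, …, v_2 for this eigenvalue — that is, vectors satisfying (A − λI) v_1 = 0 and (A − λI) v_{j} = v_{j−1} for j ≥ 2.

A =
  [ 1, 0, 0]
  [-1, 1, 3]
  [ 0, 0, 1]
A Jordan chain for λ = 1 of length 2:
v_1 = (0, -1, 0)ᵀ
v_2 = (1, 0, 0)ᵀ

Let N = A − (1)·I. We want v_2 with N^2 v_2 = 0 but N^1 v_2 ≠ 0; then v_{j-1} := N · v_j for j = 2, …, 2.

Pick v_2 = (1, 0, 0)ᵀ.
Then v_1 = N · v_2 = (0, -1, 0)ᵀ.

Sanity check: (A − (1)·I) v_1 = (0, 0, 0)ᵀ = 0. ✓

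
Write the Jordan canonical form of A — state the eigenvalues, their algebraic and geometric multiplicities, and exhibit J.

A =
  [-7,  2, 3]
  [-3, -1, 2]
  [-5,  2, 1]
J_1(-3) ⊕ J_2(-2)

The characteristic polynomial is
  det(x·I − A) = x^3 + 7*x^2 + 16*x + 12 = (x + 2)^2*(x + 3)

Eigenvalues and multiplicities (the geometric multiplicity of λ is n − rank(A − λI), which equals the number of Jordan blocks for λ):
  λ = -3: algebraic multiplicity = 1, geometric multiplicity = 1
  λ = -2: algebraic multiplicity = 2, geometric multiplicity = 1

Determining the block sizes for each eigenvalue:
  λ = -3: one block (gm = 1), so the single block has size am = 1 → block sizes [1]
  λ = -2: one block (gm = 1), so the single block has size am = 2 → block sizes [2]

Assembling the blocks gives a Jordan form
J =
  [-3,  0,  0]
  [ 0, -2,  1]
  [ 0,  0, -2]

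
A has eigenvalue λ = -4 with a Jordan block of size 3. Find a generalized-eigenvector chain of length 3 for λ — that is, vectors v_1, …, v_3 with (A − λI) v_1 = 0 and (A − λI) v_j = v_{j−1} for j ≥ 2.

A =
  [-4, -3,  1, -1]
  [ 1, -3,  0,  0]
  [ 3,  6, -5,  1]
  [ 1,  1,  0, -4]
A Jordan chain for λ = -4 of length 3:
v_1 = (-1, 1, 4, 1)ᵀ
v_2 = (0, 1, 3, 1)ᵀ
v_3 = (1, 0, 0, 0)ᵀ

Let N = A − (-4)·I. We want v_3 with N^3 v_3 = 0 but N^2 v_3 ≠ 0; then v_{j-1} := N · v_j for j = 3, …, 2.

Pick v_3 = (1, 0, 0, 0)ᵀ.
Then v_2 = N · v_3 = (0, 1, 3, 1)ᵀ.
Then v_1 = N · v_2 = (-1, 1, 4, 1)ᵀ.

Sanity check: (A − (-4)·I) v_1 = (0, 0, 0, 0)ᵀ = 0. ✓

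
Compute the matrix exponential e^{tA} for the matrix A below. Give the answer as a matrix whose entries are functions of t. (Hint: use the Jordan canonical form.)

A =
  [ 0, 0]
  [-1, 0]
e^{tA} =
  [1, 0]
  [-t, 1]

Strategy: write A = P · J · P⁻¹ where J is a Jordan canonical form, so e^{tA} = P · e^{tJ} · P⁻¹, and e^{tJ} can be computed block-by-block.

A has Jordan form
J =
  [0, 1]
  [0, 0]
(up to reordering of blocks).

Per-block formulas:
  For a 2×2 Jordan block J_2(0): exp(t · J_2(0)) = e^(0t)·(I + t·N), where N is the 2×2 nilpotent shift.

After assembling e^{tJ} and conjugating by P, we get:

e^{tA} =
  [1, 0]
  [-t, 1]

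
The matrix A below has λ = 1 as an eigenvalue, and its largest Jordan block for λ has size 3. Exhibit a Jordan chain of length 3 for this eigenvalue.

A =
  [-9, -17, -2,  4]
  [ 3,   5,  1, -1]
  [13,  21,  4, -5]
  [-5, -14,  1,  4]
A Jordan chain for λ = 1 of length 3:
v_1 = (3, 0, -3, 6)ᵀ
v_2 = (-10, 3, 13, -5)ᵀ
v_3 = (1, 0, 0, 0)ᵀ

Let N = A − (1)·I. We want v_3 with N^3 v_3 = 0 but N^2 v_3 ≠ 0; then v_{j-1} := N · v_j for j = 3, …, 2.

Pick v_3 = (1, 0, 0, 0)ᵀ.
Then v_2 = N · v_3 = (-10, 3, 13, -5)ᵀ.
Then v_1 = N · v_2 = (3, 0, -3, 6)ᵀ.

Sanity check: (A − (1)·I) v_1 = (0, 0, 0, 0)ᵀ = 0. ✓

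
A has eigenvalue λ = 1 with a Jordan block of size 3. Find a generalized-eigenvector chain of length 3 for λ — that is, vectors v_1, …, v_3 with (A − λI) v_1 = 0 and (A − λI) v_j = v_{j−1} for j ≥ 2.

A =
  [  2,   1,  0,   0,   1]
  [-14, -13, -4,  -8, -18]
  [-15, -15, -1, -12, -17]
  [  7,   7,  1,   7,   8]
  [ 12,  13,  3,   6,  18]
A Jordan chain for λ = 1 of length 3:
v_1 = (-1, 2, 1, 0, -1)ᵀ
v_2 = (0, -4, -2, 1, 3)ᵀ
v_3 = (0, 0, 1, 0, 0)ᵀ

Let N = A − (1)·I. We want v_3 with N^3 v_3 = 0 but N^2 v_3 ≠ 0; then v_{j-1} := N · v_j for j = 3, …, 2.

Pick v_3 = (0, 0, 1, 0, 0)ᵀ.
Then v_2 = N · v_3 = (0, -4, -2, 1, 3)ᵀ.
Then v_1 = N · v_2 = (-1, 2, 1, 0, -1)ᵀ.

Sanity check: (A − (1)·I) v_1 = (0, 0, 0, 0, 0)ᵀ = 0. ✓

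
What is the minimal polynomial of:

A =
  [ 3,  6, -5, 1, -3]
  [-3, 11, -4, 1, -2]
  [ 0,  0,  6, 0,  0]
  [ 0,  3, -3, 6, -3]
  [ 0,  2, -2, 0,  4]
x^3 - 18*x^2 + 108*x - 216

The characteristic polynomial is χ_A(x) = (x - 6)^5, so the eigenvalues are known. The minimal polynomial is
  m_A(x) = Π_λ (x − λ)^{k_λ}
where k_λ is the size of the *largest* Jordan block for λ (equivalently, the smallest k with (A − λI)^k v = 0 for every generalised eigenvector v of λ).

  λ = 6: largest Jordan block has size 3, contributing (x − 6)^3

So m_A(x) = (x - 6)^3 = x^3 - 18*x^2 + 108*x - 216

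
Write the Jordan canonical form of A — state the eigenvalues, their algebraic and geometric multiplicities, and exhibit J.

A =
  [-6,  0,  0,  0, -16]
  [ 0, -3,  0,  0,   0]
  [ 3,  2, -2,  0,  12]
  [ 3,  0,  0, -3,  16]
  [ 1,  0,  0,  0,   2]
J_1(-3) ⊕ J_1(-3) ⊕ J_2(-2) ⊕ J_1(-2)

The characteristic polynomial is
  det(x·I − A) = x^5 + 12*x^4 + 57*x^3 + 134*x^2 + 156*x + 72 = (x + 2)^3*(x + 3)^2

Eigenvalues and multiplicities (the geometric multiplicity of λ is n − rank(A − λI), which equals the number of Jordan blocks for λ):
  λ = -3: algebraic multiplicity = 2, geometric multiplicity = 2
  λ = -2: algebraic multiplicity = 3, geometric multiplicity = 2

Determining the block sizes for each eigenvalue:
  λ = -3: gm = am = 2, so every block has size 1 → block sizes [1, 1]
  λ = -2: 2 blocks summing to 3 forces exactly one block of size 2 and the rest size 1 → block sizes [2, 1]

Assembling the blocks gives a Jordan form
J =
  [-3,  0,  0,  0,  0]
  [ 0, -3,  0,  0,  0]
  [ 0,  0, -2,  1,  0]
  [ 0,  0,  0, -2,  0]
  [ 0,  0,  0,  0, -2]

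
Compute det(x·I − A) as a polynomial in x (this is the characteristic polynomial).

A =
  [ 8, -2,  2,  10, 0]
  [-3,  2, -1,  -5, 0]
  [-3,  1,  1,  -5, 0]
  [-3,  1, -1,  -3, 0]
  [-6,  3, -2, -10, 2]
x^5 - 10*x^4 + 40*x^3 - 80*x^2 + 80*x - 32

Expanding det(x·I − A) (e.g. by cofactor expansion or by noting that A is similar to its Jordan form J, which has the same characteristic polynomial as A) gives
  χ_A(x) = x^5 - 10*x^4 + 40*x^3 - 80*x^2 + 80*x - 32
which factors as (x - 2)^5. The eigenvalues (with algebraic multiplicities) are λ = 2 with multiplicity 5.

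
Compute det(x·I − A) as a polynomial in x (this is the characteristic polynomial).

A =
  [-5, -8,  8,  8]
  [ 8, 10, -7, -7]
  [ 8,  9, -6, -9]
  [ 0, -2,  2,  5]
x^4 - 4*x^3 - 18*x^2 + 108*x - 135

Expanding det(x·I − A) (e.g. by cofactor expansion or by noting that A is similar to its Jordan form J, which has the same characteristic polynomial as A) gives
  χ_A(x) = x^4 - 4*x^3 - 18*x^2 + 108*x - 135
which factors as (x - 3)^3*(x + 5). The eigenvalues (with algebraic multiplicities) are λ = -5 with multiplicity 1, λ = 3 with multiplicity 3.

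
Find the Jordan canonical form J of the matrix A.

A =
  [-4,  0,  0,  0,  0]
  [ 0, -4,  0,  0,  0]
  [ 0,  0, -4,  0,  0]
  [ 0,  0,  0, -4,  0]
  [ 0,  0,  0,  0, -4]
J_1(-4) ⊕ J_1(-4) ⊕ J_1(-4) ⊕ J_1(-4) ⊕ J_1(-4)

The characteristic polynomial is
  det(x·I − A) = x^5 + 20*x^4 + 160*x^3 + 640*x^2 + 1280*x + 1024 = (x + 4)^5

Eigenvalues and multiplicities (the geometric multiplicity of λ is n − rank(A − λI), which equals the number of Jordan blocks for λ):
  λ = -4: algebraic multiplicity = 5, geometric multiplicity = 5

Determining the block sizes for each eigenvalue:
  λ = -4: gm = am = 5, so every block has size 1 → block sizes [1, 1, 1, 1, 1]

Assembling the blocks gives a Jordan form
J =
  [-4,  0,  0,  0,  0]
  [ 0, -4,  0,  0,  0]
  [ 0,  0, -4,  0,  0]
  [ 0,  0,  0, -4,  0]
  [ 0,  0,  0,  0, -4]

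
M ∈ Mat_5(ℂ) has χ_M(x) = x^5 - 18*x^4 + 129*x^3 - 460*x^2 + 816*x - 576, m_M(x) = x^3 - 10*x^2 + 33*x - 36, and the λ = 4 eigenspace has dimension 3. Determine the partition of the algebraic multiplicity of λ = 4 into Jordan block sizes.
Block sizes for λ = 4: [1, 1, 1]

Step 1 — from the characteristic polynomial, algebraic multiplicity of λ = 4 is 3. From dim ker(M − (4)·I) = 3, there are exactly 3 Jordan blocks for λ = 4.
Step 2 — from the minimal polynomial, the factor (x − 4) tells us the largest block for λ = 4 has size 1.
Step 3 — with total size 3, 3 blocks, and largest block 1, the block sizes (in nonincreasing order) are [1, 1, 1].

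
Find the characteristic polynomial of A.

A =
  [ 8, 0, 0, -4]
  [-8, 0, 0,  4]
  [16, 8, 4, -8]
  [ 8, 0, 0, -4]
x^4 - 8*x^3 + 16*x^2

Expanding det(x·I − A) (e.g. by cofactor expansion or by noting that A is similar to its Jordan form J, which has the same characteristic polynomial as A) gives
  χ_A(x) = x^4 - 8*x^3 + 16*x^2
which factors as x^2*(x - 4)^2. The eigenvalues (with algebraic multiplicities) are λ = 0 with multiplicity 2, λ = 4 with multiplicity 2.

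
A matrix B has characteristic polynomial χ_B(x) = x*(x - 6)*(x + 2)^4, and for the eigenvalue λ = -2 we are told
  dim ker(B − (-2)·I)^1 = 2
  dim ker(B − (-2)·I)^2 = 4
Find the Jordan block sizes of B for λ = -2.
Block sizes for λ = -2: [2, 2]

From the dimensions of kernels of powers, the number of Jordan blocks of size at least j is d_j − d_{j−1} where d_j = dim ker(N^j) (with d_0 = 0). Computing the differences gives [2, 2].
The number of blocks of size exactly k is (#blocks of size ≥ k) − (#blocks of size ≥ k + 1), so the partition is: 2 block(s) of size 2.
In nonincreasing order the block sizes are [2, 2].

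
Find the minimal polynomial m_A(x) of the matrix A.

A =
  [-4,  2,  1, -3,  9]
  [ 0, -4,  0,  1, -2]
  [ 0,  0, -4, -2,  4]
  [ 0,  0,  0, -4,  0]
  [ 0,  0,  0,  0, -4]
x^2 + 8*x + 16

The characteristic polynomial is χ_A(x) = (x + 4)^5, so the eigenvalues are known. The minimal polynomial is
  m_A(x) = Π_λ (x − λ)^{k_λ}
where k_λ is the size of the *largest* Jordan block for λ (equivalently, the smallest k with (A − λI)^k v = 0 for every generalised eigenvector v of λ).

  λ = -4: largest Jordan block has size 2, contributing (x + 4)^2

So m_A(x) = (x + 4)^2 = x^2 + 8*x + 16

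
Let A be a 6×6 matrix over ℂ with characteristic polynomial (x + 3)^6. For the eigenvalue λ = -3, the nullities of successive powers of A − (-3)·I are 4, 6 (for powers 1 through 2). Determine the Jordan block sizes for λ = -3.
Block sizes for λ = -3: [2, 2, 1, 1]

From the dimensions of kernels of powers, the number of Jordan blocks of size at least j is d_j − d_{j−1} where d_j = dim ker(N^j) (with d_0 = 0). Computing the differences gives [4, 2].
The number of blocks of size exactly k is (#blocks of size ≥ k) − (#blocks of size ≥ k + 1), so the partition is: 2 block(s) of size 1, 2 block(s) of size 2.
In nonincreasing order the block sizes are [2, 2, 1, 1].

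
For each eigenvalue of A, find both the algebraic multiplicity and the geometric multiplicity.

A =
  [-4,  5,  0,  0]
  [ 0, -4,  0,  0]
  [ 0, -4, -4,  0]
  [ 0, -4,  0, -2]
λ = -4: alg = 3, geom = 2; λ = -2: alg = 1, geom = 1

Step 1 — factor the characteristic polynomial to read off the algebraic multiplicities:
  χ_A(x) = (x + 2)*(x + 4)^3

Step 2 — compute geometric multiplicities via the rank-nullity identity g(λ) = n − rank(A − λI):
  rank(A − (-4)·I) = 2, so dim ker(A − (-4)·I) = n − 2 = 2
  rank(A − (-2)·I) = 3, so dim ker(A − (-2)·I) = n − 3 = 1

Summary:
  λ = -4: algebraic multiplicity = 3, geometric multiplicity = 2
  λ = -2: algebraic multiplicity = 1, geometric multiplicity = 1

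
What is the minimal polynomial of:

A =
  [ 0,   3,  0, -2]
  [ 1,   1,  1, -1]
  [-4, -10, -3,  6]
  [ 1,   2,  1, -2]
x^3 + 3*x^2 + 3*x + 1

The characteristic polynomial is χ_A(x) = (x + 1)^4, so the eigenvalues are known. The minimal polynomial is
  m_A(x) = Π_λ (x − λ)^{k_λ}
where k_λ is the size of the *largest* Jordan block for λ (equivalently, the smallest k with (A − λI)^k v = 0 for every generalised eigenvector v of λ).

  λ = -1: largest Jordan block has size 3, contributing (x + 1)^3

So m_A(x) = (x + 1)^3 = x^3 + 3*x^2 + 3*x + 1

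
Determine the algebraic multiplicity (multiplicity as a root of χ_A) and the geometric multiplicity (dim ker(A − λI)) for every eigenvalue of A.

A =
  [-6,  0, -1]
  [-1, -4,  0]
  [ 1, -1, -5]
λ = -5: alg = 3, geom = 1

Step 1 — factor the characteristic polynomial to read off the algebraic multiplicities:
  χ_A(x) = (x + 5)^3

Step 2 — compute geometric multiplicities via the rank-nullity identity g(λ) = n − rank(A − λI):
  rank(A − (-5)·I) = 2, so dim ker(A − (-5)·I) = n − 2 = 1

Summary:
  λ = -5: algebraic multiplicity = 3, geometric multiplicity = 1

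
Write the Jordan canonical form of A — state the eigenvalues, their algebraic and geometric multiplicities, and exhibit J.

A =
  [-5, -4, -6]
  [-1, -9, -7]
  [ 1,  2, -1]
J_3(-5)

The characteristic polynomial is
  det(x·I − A) = x^3 + 15*x^2 + 75*x + 125 = (x + 5)^3

Eigenvalues and multiplicities (the geometric multiplicity of λ is n − rank(A − λI), which equals the number of Jordan blocks for λ):
  λ = -5: algebraic multiplicity = 3, geometric multiplicity = 1

Determining the block sizes for each eigenvalue:
  λ = -5: one block (gm = 1), so the single block has size am = 3 → block sizes [3]

Assembling the blocks gives a Jordan form
J =
  [-5,  1,  0]
  [ 0, -5,  1]
  [ 0,  0, -5]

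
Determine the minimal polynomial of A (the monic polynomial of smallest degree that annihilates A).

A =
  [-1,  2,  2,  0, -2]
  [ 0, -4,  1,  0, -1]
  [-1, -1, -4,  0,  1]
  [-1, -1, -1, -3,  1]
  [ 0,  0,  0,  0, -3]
x^3 + 9*x^2 + 27*x + 27

The characteristic polynomial is χ_A(x) = (x + 3)^5, so the eigenvalues are known. The minimal polynomial is
  m_A(x) = Π_λ (x − λ)^{k_λ}
where k_λ is the size of the *largest* Jordan block for λ (equivalently, the smallest k with (A − λI)^k v = 0 for every generalised eigenvector v of λ).

  λ = -3: largest Jordan block has size 3, contributing (x + 3)^3

So m_A(x) = (x + 3)^3 = x^3 + 9*x^2 + 27*x + 27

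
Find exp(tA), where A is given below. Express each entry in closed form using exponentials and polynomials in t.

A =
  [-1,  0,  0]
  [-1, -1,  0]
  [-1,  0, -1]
e^{tA} =
  [exp(-t), 0, 0]
  [-t*exp(-t), exp(-t), 0]
  [-t*exp(-t), 0, exp(-t)]

Strategy: write A = P · J · P⁻¹ where J is a Jordan canonical form, so e^{tA} = P · e^{tJ} · P⁻¹, and e^{tJ} can be computed block-by-block.

A has Jordan form
J =
  [-1,  1,  0]
  [ 0, -1,  0]
  [ 0,  0, -1]
(up to reordering of blocks).

Per-block formulas:
  For a 1×1 block at λ = -1: exp(t · [-1]) = [e^(-1t)].
  For a 2×2 Jordan block J_2(-1): exp(t · J_2(-1)) = e^(-1t)·(I + t·N), where N is the 2×2 nilpotent shift.

After assembling e^{tJ} and conjugating by P, we get:

e^{tA} =
  [exp(-t), 0, 0]
  [-t*exp(-t), exp(-t), 0]
  [-t*exp(-t), 0, exp(-t)]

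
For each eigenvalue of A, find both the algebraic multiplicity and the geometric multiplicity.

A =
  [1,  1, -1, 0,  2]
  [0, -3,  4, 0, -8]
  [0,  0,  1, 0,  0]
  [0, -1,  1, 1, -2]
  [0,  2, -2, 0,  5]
λ = 1: alg = 5, geom = 4

Step 1 — factor the characteristic polynomial to read off the algebraic multiplicities:
  χ_A(x) = (x - 1)^5

Step 2 — compute geometric multiplicities via the rank-nullity identity g(λ) = n − rank(A − λI):
  rank(A − (1)·I) = 1, so dim ker(A − (1)·I) = n − 1 = 4

Summary:
  λ = 1: algebraic multiplicity = 5, geometric multiplicity = 4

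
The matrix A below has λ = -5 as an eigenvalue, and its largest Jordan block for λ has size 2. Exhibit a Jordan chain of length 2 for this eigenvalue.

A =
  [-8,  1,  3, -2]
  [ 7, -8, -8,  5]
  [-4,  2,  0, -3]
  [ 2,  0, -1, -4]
A Jordan chain for λ = -5 of length 2:
v_1 = (-3, 7, -4, 2)ᵀ
v_2 = (1, 0, 0, 0)ᵀ

Let N = A − (-5)·I. We want v_2 with N^2 v_2 = 0 but N^1 v_2 ≠ 0; then v_{j-1} := N · v_j for j = 2, …, 2.

Pick v_2 = (1, 0, 0, 0)ᵀ.
Then v_1 = N · v_2 = (-3, 7, -4, 2)ᵀ.

Sanity check: (A − (-5)·I) v_1 = (0, 0, 0, 0)ᵀ = 0. ✓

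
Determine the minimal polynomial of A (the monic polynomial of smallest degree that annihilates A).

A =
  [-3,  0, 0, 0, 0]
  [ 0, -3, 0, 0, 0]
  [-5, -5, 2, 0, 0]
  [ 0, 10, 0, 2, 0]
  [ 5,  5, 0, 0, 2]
x^2 + x - 6

The characteristic polynomial is χ_A(x) = (x - 2)^3*(x + 3)^2, so the eigenvalues are known. The minimal polynomial is
  m_A(x) = Π_λ (x − λ)^{k_λ}
where k_λ is the size of the *largest* Jordan block for λ (equivalently, the smallest k with (A − λI)^k v = 0 for every generalised eigenvector v of λ).

  λ = -3: largest Jordan block has size 1, contributing (x + 3)
  λ = 2: largest Jordan block has size 1, contributing (x − 2)

So m_A(x) = (x - 2)*(x + 3) = x^2 + x - 6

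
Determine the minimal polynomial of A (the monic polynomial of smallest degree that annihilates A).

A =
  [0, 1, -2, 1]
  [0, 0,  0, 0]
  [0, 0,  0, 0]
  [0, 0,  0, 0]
x^2

The characteristic polynomial is χ_A(x) = x^4, so the eigenvalues are known. The minimal polynomial is
  m_A(x) = Π_λ (x − λ)^{k_λ}
where k_λ is the size of the *largest* Jordan block for λ (equivalently, the smallest k with (A − λI)^k v = 0 for every generalised eigenvector v of λ).

  λ = 0: largest Jordan block has size 2, contributing (x − 0)^2

So m_A(x) = x^2 = x^2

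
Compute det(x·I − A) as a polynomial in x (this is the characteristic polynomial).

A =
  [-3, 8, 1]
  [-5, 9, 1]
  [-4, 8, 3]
x^3 - 9*x^2 + 27*x - 27

Expanding det(x·I − A) (e.g. by cofactor expansion or by noting that A is similar to its Jordan form J, which has the same characteristic polynomial as A) gives
  χ_A(x) = x^3 - 9*x^2 + 27*x - 27
which factors as (x - 3)^3. The eigenvalues (with algebraic multiplicities) are λ = 3 with multiplicity 3.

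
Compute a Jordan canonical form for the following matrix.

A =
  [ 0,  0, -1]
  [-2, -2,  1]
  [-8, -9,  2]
J_1(-2) ⊕ J_2(1)

The characteristic polynomial is
  det(x·I − A) = x^3 - 3*x + 2 = (x - 1)^2*(x + 2)

Eigenvalues and multiplicities (the geometric multiplicity of λ is n − rank(A − λI), which equals the number of Jordan blocks for λ):
  λ = -2: algebraic multiplicity = 1, geometric multiplicity = 1
  λ = 1: algebraic multiplicity = 2, geometric multiplicity = 1

Determining the block sizes for each eigenvalue:
  λ = -2: one block (gm = 1), so the single block has size am = 1 → block sizes [1]
  λ = 1: one block (gm = 1), so the single block has size am = 2 → block sizes [2]

Assembling the blocks gives a Jordan form
J =
  [-2, 0, 0]
  [ 0, 1, 1]
  [ 0, 0, 1]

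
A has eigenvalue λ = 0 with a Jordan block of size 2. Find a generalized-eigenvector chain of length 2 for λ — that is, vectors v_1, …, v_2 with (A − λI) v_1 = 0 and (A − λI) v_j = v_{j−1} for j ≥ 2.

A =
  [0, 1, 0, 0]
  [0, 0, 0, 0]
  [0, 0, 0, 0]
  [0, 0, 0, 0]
A Jordan chain for λ = 0 of length 2:
v_1 = (1, 0, 0, 0)ᵀ
v_2 = (0, 1, 0, 0)ᵀ

Let N = A − (0)·I. We want v_2 with N^2 v_2 = 0 but N^1 v_2 ≠ 0; then v_{j-1} := N · v_j for j = 2, …, 2.

Pick v_2 = (0, 1, 0, 0)ᵀ.
Then v_1 = N · v_2 = (1, 0, 0, 0)ᵀ.

Sanity check: (A − (0)·I) v_1 = (0, 0, 0, 0)ᵀ = 0. ✓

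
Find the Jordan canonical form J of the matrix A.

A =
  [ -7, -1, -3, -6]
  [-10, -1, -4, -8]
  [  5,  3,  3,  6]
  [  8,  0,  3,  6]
J_3(0) ⊕ J_1(1)

The characteristic polynomial is
  det(x·I − A) = x^4 - x^3 = x^3*(x - 1)

Eigenvalues and multiplicities (the geometric multiplicity of λ is n − rank(A − λI), which equals the number of Jordan blocks for λ):
  λ = 0: algebraic multiplicity = 3, geometric multiplicity = 1
  λ = 1: algebraic multiplicity = 1, geometric multiplicity = 1

Determining the block sizes for each eigenvalue:
  λ = 0: one block (gm = 1), so the single block has size am = 3 → block sizes [3]
  λ = 1: one block (gm = 1), so the single block has size am = 1 → block sizes [1]

Assembling the blocks gives a Jordan form
J =
  [0, 1, 0, 0]
  [0, 0, 1, 0]
  [0, 0, 0, 0]
  [0, 0, 0, 1]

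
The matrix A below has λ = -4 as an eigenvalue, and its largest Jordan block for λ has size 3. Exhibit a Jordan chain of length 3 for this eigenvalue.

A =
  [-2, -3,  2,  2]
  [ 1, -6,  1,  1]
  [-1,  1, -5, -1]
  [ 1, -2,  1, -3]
A Jordan chain for λ = -4 of length 3:
v_1 = (1, 0, -1, 0)ᵀ
v_2 = (2, 1, -1, 1)ᵀ
v_3 = (1, 0, 0, 0)ᵀ

Let N = A − (-4)·I. We want v_3 with N^3 v_3 = 0 but N^2 v_3 ≠ 0; then v_{j-1} := N · v_j for j = 3, …, 2.

Pick v_3 = (1, 0, 0, 0)ᵀ.
Then v_2 = N · v_3 = (2, 1, -1, 1)ᵀ.
Then v_1 = N · v_2 = (1, 0, -1, 0)ᵀ.

Sanity check: (A − (-4)·I) v_1 = (0, 0, 0, 0)ᵀ = 0. ✓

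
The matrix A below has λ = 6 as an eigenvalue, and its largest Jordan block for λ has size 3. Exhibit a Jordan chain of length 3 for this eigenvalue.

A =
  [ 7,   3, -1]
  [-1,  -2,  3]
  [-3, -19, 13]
A Jordan chain for λ = 6 of length 3:
v_1 = (1, -2, -5)ᵀ
v_2 = (1, -1, -3)ᵀ
v_3 = (1, 0, 0)ᵀ

Let N = A − (6)·I. We want v_3 with N^3 v_3 = 0 but N^2 v_3 ≠ 0; then v_{j-1} := N · v_j for j = 3, …, 2.

Pick v_3 = (1, 0, 0)ᵀ.
Then v_2 = N · v_3 = (1, -1, -3)ᵀ.
Then v_1 = N · v_2 = (1, -2, -5)ᵀ.

Sanity check: (A − (6)·I) v_1 = (0, 0, 0)ᵀ = 0. ✓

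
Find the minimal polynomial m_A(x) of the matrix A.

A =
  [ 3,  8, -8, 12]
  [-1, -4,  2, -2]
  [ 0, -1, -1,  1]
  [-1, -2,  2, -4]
x^2 + 3*x + 2

The characteristic polynomial is χ_A(x) = (x + 1)^2*(x + 2)^2, so the eigenvalues are known. The minimal polynomial is
  m_A(x) = Π_λ (x − λ)^{k_λ}
where k_λ is the size of the *largest* Jordan block for λ (equivalently, the smallest k with (A − λI)^k v = 0 for every generalised eigenvector v of λ).

  λ = -2: largest Jordan block has size 1, contributing (x + 2)
  λ = -1: largest Jordan block has size 1, contributing (x + 1)

So m_A(x) = (x + 1)*(x + 2) = x^2 + 3*x + 2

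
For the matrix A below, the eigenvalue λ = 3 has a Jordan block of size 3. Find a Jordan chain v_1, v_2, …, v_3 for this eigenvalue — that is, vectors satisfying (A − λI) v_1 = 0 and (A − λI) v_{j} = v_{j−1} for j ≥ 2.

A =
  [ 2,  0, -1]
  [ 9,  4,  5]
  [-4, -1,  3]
A Jordan chain for λ = 3 of length 3:
v_1 = (5, -20, -5)ᵀ
v_2 = (-1, 9, -4)ᵀ
v_3 = (1, 0, 0)ᵀ

Let N = A − (3)·I. We want v_3 with N^3 v_3 = 0 but N^2 v_3 ≠ 0; then v_{j-1} := N · v_j for j = 3, …, 2.

Pick v_3 = (1, 0, 0)ᵀ.
Then v_2 = N · v_3 = (-1, 9, -4)ᵀ.
Then v_1 = N · v_2 = (5, -20, -5)ᵀ.

Sanity check: (A − (3)·I) v_1 = (0, 0, 0)ᵀ = 0. ✓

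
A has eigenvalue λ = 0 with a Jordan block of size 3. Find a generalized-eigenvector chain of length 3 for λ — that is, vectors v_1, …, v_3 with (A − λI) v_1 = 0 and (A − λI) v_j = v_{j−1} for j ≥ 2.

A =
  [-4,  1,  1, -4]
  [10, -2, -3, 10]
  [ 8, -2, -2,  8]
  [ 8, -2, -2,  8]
A Jordan chain for λ = 0 of length 3:
v_1 = (2, -4, -4, -4)ᵀ
v_2 = (-4, 10, 8, 8)ᵀ
v_3 = (1, 0, 0, 0)ᵀ

Let N = A − (0)·I. We want v_3 with N^3 v_3 = 0 but N^2 v_3 ≠ 0; then v_{j-1} := N · v_j for j = 3, …, 2.

Pick v_3 = (1, 0, 0, 0)ᵀ.
Then v_2 = N · v_3 = (-4, 10, 8, 8)ᵀ.
Then v_1 = N · v_2 = (2, -4, -4, -4)ᵀ.

Sanity check: (A − (0)·I) v_1 = (0, 0, 0, 0)ᵀ = 0. ✓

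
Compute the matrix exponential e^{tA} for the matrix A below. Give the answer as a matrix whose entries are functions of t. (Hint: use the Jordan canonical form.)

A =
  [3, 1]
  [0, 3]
e^{tA} =
  [exp(3*t), t*exp(3*t)]
  [0, exp(3*t)]

Strategy: write A = P · J · P⁻¹ where J is a Jordan canonical form, so e^{tA} = P · e^{tJ} · P⁻¹, and e^{tJ} can be computed block-by-block.

A has Jordan form
J =
  [3, 1]
  [0, 3]
(up to reordering of blocks).

Per-block formulas:
  For a 2×2 Jordan block J_2(3): exp(t · J_2(3)) = e^(3t)·(I + t·N), where N is the 2×2 nilpotent shift.

After assembling e^{tJ} and conjugating by P, we get:

e^{tA} =
  [exp(3*t), t*exp(3*t)]
  [0, exp(3*t)]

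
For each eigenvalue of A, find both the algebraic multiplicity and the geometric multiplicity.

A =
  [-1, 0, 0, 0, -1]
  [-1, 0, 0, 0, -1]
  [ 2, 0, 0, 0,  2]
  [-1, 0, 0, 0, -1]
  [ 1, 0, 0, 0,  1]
λ = 0: alg = 5, geom = 4

Step 1 — factor the characteristic polynomial to read off the algebraic multiplicities:
  χ_A(x) = x^5

Step 2 — compute geometric multiplicities via the rank-nullity identity g(λ) = n − rank(A − λI):
  rank(A − (0)·I) = 1, so dim ker(A − (0)·I) = n − 1 = 4

Summary:
  λ = 0: algebraic multiplicity = 5, geometric multiplicity = 4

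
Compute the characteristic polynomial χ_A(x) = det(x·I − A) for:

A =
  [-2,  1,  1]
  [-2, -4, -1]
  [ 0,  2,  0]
x^3 + 6*x^2 + 12*x + 8

Expanding det(x·I − A) (e.g. by cofactor expansion or by noting that A is similar to its Jordan form J, which has the same characteristic polynomial as A) gives
  χ_A(x) = x^3 + 6*x^2 + 12*x + 8
which factors as (x + 2)^3. The eigenvalues (with algebraic multiplicities) are λ = -2 with multiplicity 3.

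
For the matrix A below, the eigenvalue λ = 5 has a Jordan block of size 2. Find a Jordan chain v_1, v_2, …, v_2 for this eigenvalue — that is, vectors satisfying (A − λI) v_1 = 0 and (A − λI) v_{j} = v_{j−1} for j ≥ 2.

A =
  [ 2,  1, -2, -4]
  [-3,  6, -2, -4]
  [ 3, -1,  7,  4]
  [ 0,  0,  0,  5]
A Jordan chain for λ = 5 of length 2:
v_1 = (-3, -3, 3, 0)ᵀ
v_2 = (1, 0, 0, 0)ᵀ

Let N = A − (5)·I. We want v_2 with N^2 v_2 = 0 but N^1 v_2 ≠ 0; then v_{j-1} := N · v_j for j = 2, …, 2.

Pick v_2 = (1, 0, 0, 0)ᵀ.
Then v_1 = N · v_2 = (-3, -3, 3, 0)ᵀ.

Sanity check: (A − (5)·I) v_1 = (0, 0, 0, 0)ᵀ = 0. ✓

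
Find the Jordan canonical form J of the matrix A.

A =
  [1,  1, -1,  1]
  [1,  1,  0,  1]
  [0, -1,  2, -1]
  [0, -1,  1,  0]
J_3(1) ⊕ J_1(1)

The characteristic polynomial is
  det(x·I − A) = x^4 - 4*x^3 + 6*x^2 - 4*x + 1 = (x - 1)^4

Eigenvalues and multiplicities (the geometric multiplicity of λ is n − rank(A − λI), which equals the number of Jordan blocks for λ):
  λ = 1: algebraic multiplicity = 4, geometric multiplicity = 2

Determining the block sizes for each eigenvalue:
  λ = 1: with am = 4 and gm = 2, the partition is not yet determined (e.g. several partitions of 4 into 2 parts exist). Let N = A − (1)·I. Computing rank(N^1) = 2, rank(N^2) = 1, rank(N^3) = 0; the number of blocks of size ≥ j is rank(N^{j−1}) − rank(N^j), giving [2, 1, 1]. So we have 1 block(s) of size 3, 1 block(s) of size 1 → block sizes [3, 1]

Assembling the blocks gives a Jordan form
J =
  [1, 1, 0, 0]
  [0, 1, 1, 0]
  [0, 0, 1, 0]
  [0, 0, 0, 1]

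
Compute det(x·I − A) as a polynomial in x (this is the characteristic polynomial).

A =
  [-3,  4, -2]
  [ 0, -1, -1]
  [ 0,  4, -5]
x^3 + 9*x^2 + 27*x + 27

Expanding det(x·I − A) (e.g. by cofactor expansion or by noting that A is similar to its Jordan form J, which has the same characteristic polynomial as A) gives
  χ_A(x) = x^3 + 9*x^2 + 27*x + 27
which factors as (x + 3)^3. The eigenvalues (with algebraic multiplicities) are λ = -3 with multiplicity 3.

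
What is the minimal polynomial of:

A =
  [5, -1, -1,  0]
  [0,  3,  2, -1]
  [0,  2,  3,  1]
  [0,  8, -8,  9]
x^2 - 10*x + 25

The characteristic polynomial is χ_A(x) = (x - 5)^4, so the eigenvalues are known. The minimal polynomial is
  m_A(x) = Π_λ (x − λ)^{k_λ}
where k_λ is the size of the *largest* Jordan block for λ (equivalently, the smallest k with (A − λI)^k v = 0 for every generalised eigenvector v of λ).

  λ = 5: largest Jordan block has size 2, contributing (x − 5)^2

So m_A(x) = (x - 5)^2 = x^2 - 10*x + 25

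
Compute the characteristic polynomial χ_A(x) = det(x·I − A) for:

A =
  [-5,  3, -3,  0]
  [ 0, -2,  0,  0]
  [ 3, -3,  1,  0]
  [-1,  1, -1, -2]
x^4 + 8*x^3 + 24*x^2 + 32*x + 16

Expanding det(x·I − A) (e.g. by cofactor expansion or by noting that A is similar to its Jordan form J, which has the same characteristic polynomial as A) gives
  χ_A(x) = x^4 + 8*x^3 + 24*x^2 + 32*x + 16
which factors as (x + 2)^4. The eigenvalues (with algebraic multiplicities) are λ = -2 with multiplicity 4.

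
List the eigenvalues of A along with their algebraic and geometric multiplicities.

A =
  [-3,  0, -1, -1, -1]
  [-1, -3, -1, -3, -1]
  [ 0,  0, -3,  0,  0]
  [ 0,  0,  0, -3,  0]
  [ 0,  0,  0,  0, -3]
λ = -3: alg = 5, geom = 3

Step 1 — factor the characteristic polynomial to read off the algebraic multiplicities:
  χ_A(x) = (x + 3)^5

Step 2 — compute geometric multiplicities via the rank-nullity identity g(λ) = n − rank(A − λI):
  rank(A − (-3)·I) = 2, so dim ker(A − (-3)·I) = n − 2 = 3

Summary:
  λ = -3: algebraic multiplicity = 5, geometric multiplicity = 3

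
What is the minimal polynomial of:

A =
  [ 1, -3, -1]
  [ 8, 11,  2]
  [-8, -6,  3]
x^2 - 10*x + 25

The characteristic polynomial is χ_A(x) = (x - 5)^3, so the eigenvalues are known. The minimal polynomial is
  m_A(x) = Π_λ (x − λ)^{k_λ}
where k_λ is the size of the *largest* Jordan block for λ (equivalently, the smallest k with (A − λI)^k v = 0 for every generalised eigenvector v of λ).

  λ = 5: largest Jordan block has size 2, contributing (x − 5)^2

So m_A(x) = (x - 5)^2 = x^2 - 10*x + 25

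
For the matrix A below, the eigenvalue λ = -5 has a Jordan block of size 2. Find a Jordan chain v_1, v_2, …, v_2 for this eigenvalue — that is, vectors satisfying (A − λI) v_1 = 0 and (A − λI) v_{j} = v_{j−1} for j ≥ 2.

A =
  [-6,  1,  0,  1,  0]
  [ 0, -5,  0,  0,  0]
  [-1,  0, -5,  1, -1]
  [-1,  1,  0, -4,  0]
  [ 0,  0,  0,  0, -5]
A Jordan chain for λ = -5 of length 2:
v_1 = (-1, 0, -1, -1, 0)ᵀ
v_2 = (1, 0, 0, 0, 0)ᵀ

Let N = A − (-5)·I. We want v_2 with N^2 v_2 = 0 but N^1 v_2 ≠ 0; then v_{j-1} := N · v_j for j = 2, …, 2.

Pick v_2 = (1, 0, 0, 0, 0)ᵀ.
Then v_1 = N · v_2 = (-1, 0, -1, -1, 0)ᵀ.

Sanity check: (A − (-5)·I) v_1 = (0, 0, 0, 0, 0)ᵀ = 0. ✓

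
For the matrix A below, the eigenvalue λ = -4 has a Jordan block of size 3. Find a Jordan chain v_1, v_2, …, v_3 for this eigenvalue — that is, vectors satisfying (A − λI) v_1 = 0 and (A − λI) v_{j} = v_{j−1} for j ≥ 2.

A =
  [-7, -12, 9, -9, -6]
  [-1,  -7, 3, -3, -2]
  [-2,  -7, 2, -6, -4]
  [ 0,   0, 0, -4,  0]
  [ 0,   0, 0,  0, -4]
A Jordan chain for λ = -4 of length 3:
v_1 = (3, 0, 1, 0, 0)ᵀ
v_2 = (-3, -1, -2, 0, 0)ᵀ
v_3 = (1, 0, 0, 0, 0)ᵀ

Let N = A − (-4)·I. We want v_3 with N^3 v_3 = 0 but N^2 v_3 ≠ 0; then v_{j-1} := N · v_j for j = 3, …, 2.

Pick v_3 = (1, 0, 0, 0, 0)ᵀ.
Then v_2 = N · v_3 = (-3, -1, -2, 0, 0)ᵀ.
Then v_1 = N · v_2 = (3, 0, 1, 0, 0)ᵀ.

Sanity check: (A − (-4)·I) v_1 = (0, 0, 0, 0, 0)ᵀ = 0. ✓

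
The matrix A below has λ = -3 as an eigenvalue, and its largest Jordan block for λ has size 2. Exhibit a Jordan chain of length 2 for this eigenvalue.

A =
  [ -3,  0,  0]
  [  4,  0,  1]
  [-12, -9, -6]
A Jordan chain for λ = -3 of length 2:
v_1 = (0, 4, -12)ᵀ
v_2 = (1, 0, 0)ᵀ

Let N = A − (-3)·I. We want v_2 with N^2 v_2 = 0 but N^1 v_2 ≠ 0; then v_{j-1} := N · v_j for j = 2, …, 2.

Pick v_2 = (1, 0, 0)ᵀ.
Then v_1 = N · v_2 = (0, 4, -12)ᵀ.

Sanity check: (A − (-3)·I) v_1 = (0, 0, 0)ᵀ = 0. ✓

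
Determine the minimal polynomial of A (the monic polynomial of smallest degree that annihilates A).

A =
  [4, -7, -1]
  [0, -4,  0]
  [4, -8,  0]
x^3 - 12*x + 16

The characteristic polynomial is χ_A(x) = (x - 2)^2*(x + 4), so the eigenvalues are known. The minimal polynomial is
  m_A(x) = Π_λ (x − λ)^{k_λ}
where k_λ is the size of the *largest* Jordan block for λ (equivalently, the smallest k with (A − λI)^k v = 0 for every generalised eigenvector v of λ).

  λ = -4: largest Jordan block has size 1, contributing (x + 4)
  λ = 2: largest Jordan block has size 2, contributing (x − 2)^2

So m_A(x) = (x - 2)^2*(x + 4) = x^3 - 12*x + 16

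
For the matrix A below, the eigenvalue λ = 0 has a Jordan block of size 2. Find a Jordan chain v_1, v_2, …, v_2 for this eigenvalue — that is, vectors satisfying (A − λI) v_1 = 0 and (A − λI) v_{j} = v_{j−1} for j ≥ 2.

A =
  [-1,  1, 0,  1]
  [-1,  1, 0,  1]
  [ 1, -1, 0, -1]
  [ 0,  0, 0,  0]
A Jordan chain for λ = 0 of length 2:
v_1 = (-1, -1, 1, 0)ᵀ
v_2 = (1, 0, 0, 0)ᵀ

Let N = A − (0)·I. We want v_2 with N^2 v_2 = 0 but N^1 v_2 ≠ 0; then v_{j-1} := N · v_j for j = 2, …, 2.

Pick v_2 = (1, 0, 0, 0)ᵀ.
Then v_1 = N · v_2 = (-1, -1, 1, 0)ᵀ.

Sanity check: (A − (0)·I) v_1 = (0, 0, 0, 0)ᵀ = 0. ✓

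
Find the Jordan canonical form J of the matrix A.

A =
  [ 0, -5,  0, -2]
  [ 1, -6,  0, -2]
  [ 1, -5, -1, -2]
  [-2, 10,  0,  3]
J_2(-1) ⊕ J_1(-1) ⊕ J_1(-1)

The characteristic polynomial is
  det(x·I − A) = x^4 + 4*x^3 + 6*x^2 + 4*x + 1 = (x + 1)^4

Eigenvalues and multiplicities (the geometric multiplicity of λ is n − rank(A − λI), which equals the number of Jordan blocks for λ):
  λ = -1: algebraic multiplicity = 4, geometric multiplicity = 3

Determining the block sizes for each eigenvalue:
  λ = -1: 3 blocks summing to 4 forces exactly one block of size 2 and the rest size 1 → block sizes [2, 1, 1]

Assembling the blocks gives a Jordan form
J =
  [-1,  1,  0,  0]
  [ 0, -1,  0,  0]
  [ 0,  0, -1,  0]
  [ 0,  0,  0, -1]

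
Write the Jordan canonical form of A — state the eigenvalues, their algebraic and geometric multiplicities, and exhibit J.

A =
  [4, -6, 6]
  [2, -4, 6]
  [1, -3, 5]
J_1(1) ⊕ J_1(2) ⊕ J_1(2)

The characteristic polynomial is
  det(x·I − A) = x^3 - 5*x^2 + 8*x - 4 = (x - 2)^2*(x - 1)

Eigenvalues and multiplicities (the geometric multiplicity of λ is n − rank(A − λI), which equals the number of Jordan blocks for λ):
  λ = 1: algebraic multiplicity = 1, geometric multiplicity = 1
  λ = 2: algebraic multiplicity = 2, geometric multiplicity = 2

Determining the block sizes for each eigenvalue:
  λ = 1: one block (gm = 1), so the single block has size am = 1 → block sizes [1]
  λ = 2: gm = am = 2, so every block has size 1 → block sizes [1, 1]

Assembling the blocks gives a Jordan form
J =
  [1, 0, 0]
  [0, 2, 0]
  [0, 0, 2]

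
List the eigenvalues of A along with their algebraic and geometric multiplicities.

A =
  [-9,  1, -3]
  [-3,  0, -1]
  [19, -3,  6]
λ = -1: alg = 3, geom = 1

Step 1 — factor the characteristic polynomial to read off the algebraic multiplicities:
  χ_A(x) = (x + 1)^3

Step 2 — compute geometric multiplicities via the rank-nullity identity g(λ) = n − rank(A − λI):
  rank(A − (-1)·I) = 2, so dim ker(A − (-1)·I) = n − 2 = 1

Summary:
  λ = -1: algebraic multiplicity = 3, geometric multiplicity = 1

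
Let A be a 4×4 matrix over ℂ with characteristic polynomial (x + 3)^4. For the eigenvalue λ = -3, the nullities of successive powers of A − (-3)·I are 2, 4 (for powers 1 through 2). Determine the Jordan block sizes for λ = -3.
Block sizes for λ = -3: [2, 2]

From the dimensions of kernels of powers, the number of Jordan blocks of size at least j is d_j − d_{j−1} where d_j = dim ker(N^j) (with d_0 = 0). Computing the differences gives [2, 2].
The number of blocks of size exactly k is (#blocks of size ≥ k) − (#blocks of size ≥ k + 1), so the partition is: 2 block(s) of size 2.
In nonincreasing order the block sizes are [2, 2].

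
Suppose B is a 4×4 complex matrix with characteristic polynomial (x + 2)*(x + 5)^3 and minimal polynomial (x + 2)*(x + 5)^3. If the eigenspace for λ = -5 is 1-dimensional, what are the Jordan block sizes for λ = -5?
Block sizes for λ = -5: [3]

Step 1 — from the characteristic polynomial, algebraic multiplicity of λ = -5 is 3. From dim ker(B − (-5)·I) = 1, there are exactly 1 Jordan blocks for λ = -5.
Step 2 — from the minimal polynomial, the factor (x + 5)^3 tells us the largest block for λ = -5 has size 3.
Step 3 — with total size 3, 1 blocks, and largest block 3, the block sizes (in nonincreasing order) are [3].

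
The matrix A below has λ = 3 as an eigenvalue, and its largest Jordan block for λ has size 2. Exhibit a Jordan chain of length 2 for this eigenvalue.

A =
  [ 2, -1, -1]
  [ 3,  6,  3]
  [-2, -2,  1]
A Jordan chain for λ = 3 of length 2:
v_1 = (-1, 3, -2)ᵀ
v_2 = (1, 0, 0)ᵀ

Let N = A − (3)·I. We want v_2 with N^2 v_2 = 0 but N^1 v_2 ≠ 0; then v_{j-1} := N · v_j for j = 2, …, 2.

Pick v_2 = (1, 0, 0)ᵀ.
Then v_1 = N · v_2 = (-1, 3, -2)ᵀ.

Sanity check: (A − (3)·I) v_1 = (0, 0, 0)ᵀ = 0. ✓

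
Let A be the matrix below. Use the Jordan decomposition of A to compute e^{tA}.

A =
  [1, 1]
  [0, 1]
e^{tA} =
  [exp(t), t*exp(t)]
  [0, exp(t)]

Strategy: write A = P · J · P⁻¹ where J is a Jordan canonical form, so e^{tA} = P · e^{tJ} · P⁻¹, and e^{tJ} can be computed block-by-block.

A has Jordan form
J =
  [1, 1]
  [0, 1]
(up to reordering of blocks).

Per-block formulas:
  For a 2×2 Jordan block J_2(1): exp(t · J_2(1)) = e^(1t)·(I + t·N), where N is the 2×2 nilpotent shift.

After assembling e^{tJ} and conjugating by P, we get:

e^{tA} =
  [exp(t), t*exp(t)]
  [0, exp(t)]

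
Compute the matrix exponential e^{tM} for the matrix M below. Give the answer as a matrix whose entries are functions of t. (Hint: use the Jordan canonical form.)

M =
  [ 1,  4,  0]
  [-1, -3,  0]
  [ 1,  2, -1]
e^{tM} =
  [2*t*exp(-t) + exp(-t), 4*t*exp(-t), 0]
  [-t*exp(-t), -2*t*exp(-t) + exp(-t), 0]
  [t*exp(-t), 2*t*exp(-t), exp(-t)]

Strategy: write M = P · J · P⁻¹ where J is a Jordan canonical form, so e^{tM} = P · e^{tJ} · P⁻¹, and e^{tJ} can be computed block-by-block.

M has Jordan form
J =
  [-1,  1,  0]
  [ 0, -1,  0]
  [ 0,  0, -1]
(up to reordering of blocks).

Per-block formulas:
  For a 2×2 Jordan block J_2(-1): exp(t · J_2(-1)) = e^(-1t)·(I + t·N), where N is the 2×2 nilpotent shift.
  For a 1×1 block at λ = -1: exp(t · [-1]) = [e^(-1t)].

After assembling e^{tJ} and conjugating by P, we get:

e^{tM} =
  [2*t*exp(-t) + exp(-t), 4*t*exp(-t), 0]
  [-t*exp(-t), -2*t*exp(-t) + exp(-t), 0]
  [t*exp(-t), 2*t*exp(-t), exp(-t)]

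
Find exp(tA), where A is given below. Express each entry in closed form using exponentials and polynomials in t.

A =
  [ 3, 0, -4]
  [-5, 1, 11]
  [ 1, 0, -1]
e^{tA} =
  [2*t*exp(t) + exp(t), 0, -4*t*exp(t)]
  [t^2*exp(t)/2 - 5*t*exp(t), exp(t), -t^2*exp(t) + 11*t*exp(t)]
  [t*exp(t), 0, -2*t*exp(t) + exp(t)]

Strategy: write A = P · J · P⁻¹ where J is a Jordan canonical form, so e^{tA} = P · e^{tJ} · P⁻¹, and e^{tJ} can be computed block-by-block.

A has Jordan form
J =
  [1, 1, 0]
  [0, 1, 1]
  [0, 0, 1]
(up to reordering of blocks).

Per-block formulas:
  For a 3×3 Jordan block J_3(1): exp(t · J_3(1)) = e^(1t)·(I + t·N + (t^2/2)·N^2), where N is the 3×3 nilpotent shift.

After assembling e^{tJ} and conjugating by P, we get:

e^{tA} =
  [2*t*exp(t) + exp(t), 0, -4*t*exp(t)]
  [t^2*exp(t)/2 - 5*t*exp(t), exp(t), -t^2*exp(t) + 11*t*exp(t)]
  [t*exp(t), 0, -2*t*exp(t) + exp(t)]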